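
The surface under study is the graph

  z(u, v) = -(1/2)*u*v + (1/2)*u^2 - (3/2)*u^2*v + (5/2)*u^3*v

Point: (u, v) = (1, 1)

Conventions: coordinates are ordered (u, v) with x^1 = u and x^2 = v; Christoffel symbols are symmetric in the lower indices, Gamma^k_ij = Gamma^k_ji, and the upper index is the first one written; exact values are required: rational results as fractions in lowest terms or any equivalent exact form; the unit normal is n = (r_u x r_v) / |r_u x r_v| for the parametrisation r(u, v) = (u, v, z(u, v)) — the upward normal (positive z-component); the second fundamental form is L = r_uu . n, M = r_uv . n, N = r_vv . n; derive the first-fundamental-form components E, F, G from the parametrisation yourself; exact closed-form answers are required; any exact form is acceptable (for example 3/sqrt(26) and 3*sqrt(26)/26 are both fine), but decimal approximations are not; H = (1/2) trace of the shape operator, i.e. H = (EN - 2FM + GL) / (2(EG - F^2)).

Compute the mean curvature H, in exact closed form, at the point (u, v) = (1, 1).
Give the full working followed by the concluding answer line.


z_u = 5, z_v = 1/2, z_uu = 13, z_uv = 4, z_vv = 0
E = 26, F = 5/2, G = 5/4; answer radicand W^2 = 105/4
unnormalised second-form numerators: l = 13, m = 4, n = 0; L = l/sqrt(105/4), and similarly M = m/sqrt(W^2), N = n/sqrt(W^2)
H = (E*n - 2*F*m + G*l) / (2*(EG - F^2)*sqrt(W^2)); E*n - 2*F*m + G*l = -15/4, EG - F^2 = 105/4, so H = (-1/14)/sqrt(105/4)

Answer: H = -sqrt(105)/735


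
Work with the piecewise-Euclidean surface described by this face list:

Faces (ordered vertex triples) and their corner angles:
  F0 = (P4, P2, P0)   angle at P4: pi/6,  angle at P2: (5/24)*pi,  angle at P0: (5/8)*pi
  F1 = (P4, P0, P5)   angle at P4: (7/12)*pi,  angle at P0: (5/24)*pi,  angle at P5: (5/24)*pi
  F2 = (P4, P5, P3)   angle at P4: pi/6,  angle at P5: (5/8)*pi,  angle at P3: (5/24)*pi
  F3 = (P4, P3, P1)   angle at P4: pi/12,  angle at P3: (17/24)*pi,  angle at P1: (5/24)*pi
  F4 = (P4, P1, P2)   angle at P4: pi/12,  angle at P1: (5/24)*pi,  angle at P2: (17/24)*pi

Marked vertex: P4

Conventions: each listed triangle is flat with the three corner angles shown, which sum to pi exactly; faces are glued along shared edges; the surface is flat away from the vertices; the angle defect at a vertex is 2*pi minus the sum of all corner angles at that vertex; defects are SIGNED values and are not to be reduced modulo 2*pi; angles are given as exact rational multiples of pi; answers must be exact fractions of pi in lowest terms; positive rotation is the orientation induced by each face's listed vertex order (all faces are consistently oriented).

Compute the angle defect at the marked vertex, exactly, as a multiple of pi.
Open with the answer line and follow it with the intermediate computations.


Answer: defect(P4) = (11/12)*pi

Sum of corner angles at P4: (13/12)*pi
defect = 2*pi - (13/12)*pi


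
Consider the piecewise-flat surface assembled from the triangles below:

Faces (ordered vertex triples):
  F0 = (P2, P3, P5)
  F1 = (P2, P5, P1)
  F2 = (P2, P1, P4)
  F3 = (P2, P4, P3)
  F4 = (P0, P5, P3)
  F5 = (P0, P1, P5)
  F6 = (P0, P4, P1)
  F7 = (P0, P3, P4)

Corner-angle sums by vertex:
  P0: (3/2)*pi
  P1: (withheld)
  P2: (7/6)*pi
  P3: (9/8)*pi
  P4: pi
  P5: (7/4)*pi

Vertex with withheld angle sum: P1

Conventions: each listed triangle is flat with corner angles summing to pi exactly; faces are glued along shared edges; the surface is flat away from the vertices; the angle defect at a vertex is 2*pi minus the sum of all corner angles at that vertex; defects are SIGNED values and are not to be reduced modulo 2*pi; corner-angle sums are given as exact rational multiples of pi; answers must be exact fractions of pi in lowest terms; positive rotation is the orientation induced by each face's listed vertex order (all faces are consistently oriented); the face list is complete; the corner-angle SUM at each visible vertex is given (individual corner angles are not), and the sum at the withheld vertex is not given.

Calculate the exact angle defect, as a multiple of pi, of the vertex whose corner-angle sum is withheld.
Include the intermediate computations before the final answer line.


V = 6, E = 12, F = 8; chi = V - E + F = 2
Gauss-Bonnet: total defect = 2*pi*chi = 4*pi; visible defects sum to (83/24)*pi

Answer: defect(P1) = (13/24)*pi


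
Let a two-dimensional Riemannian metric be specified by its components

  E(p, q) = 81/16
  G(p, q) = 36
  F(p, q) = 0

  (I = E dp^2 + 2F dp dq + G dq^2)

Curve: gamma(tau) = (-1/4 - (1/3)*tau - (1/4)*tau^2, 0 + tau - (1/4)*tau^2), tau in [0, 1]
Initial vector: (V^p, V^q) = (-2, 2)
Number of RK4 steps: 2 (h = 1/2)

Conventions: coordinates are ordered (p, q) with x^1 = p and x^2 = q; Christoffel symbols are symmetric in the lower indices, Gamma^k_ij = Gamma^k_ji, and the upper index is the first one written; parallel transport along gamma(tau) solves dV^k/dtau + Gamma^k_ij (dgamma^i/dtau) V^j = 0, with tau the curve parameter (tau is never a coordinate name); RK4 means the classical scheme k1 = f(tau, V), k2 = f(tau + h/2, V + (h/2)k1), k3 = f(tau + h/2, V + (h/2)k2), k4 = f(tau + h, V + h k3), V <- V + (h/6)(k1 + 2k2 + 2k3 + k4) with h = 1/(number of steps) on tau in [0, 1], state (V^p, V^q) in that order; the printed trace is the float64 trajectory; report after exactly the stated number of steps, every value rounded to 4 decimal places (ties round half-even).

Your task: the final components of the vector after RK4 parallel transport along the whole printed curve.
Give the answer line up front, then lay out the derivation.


Answer: V^p = -2.0000, V^q = 2.0000

gamma'(tau) = (-1/3 - (1/2)*tau, 1 - (1/2)*tau); f(tau, V)^k = -Gamma^k_ij(gamma(tau)) gamma'^i(tau) V^j; h = 1/2; intermediate values shown to 6 dp
curve data and Christoffel symbols at the stage parameters:
  tau = 0.000000: gamma = (-0.250000, 0.000000), gamma' = (-0.333333, 1.000000); Gamma_ppp = 0.000000, Gamma_ppq = 0.000000, Gamma_pqq = 0.000000, Gamma_qpp = 0.000000, Gamma_qpq = 0.000000, Gamma_qqq = 0.000000
  tau = 0.250000: gamma = (-0.348958, 0.234375), gamma' = (-0.458333, 0.875000); Gamma_ppp = 0.000000, Gamma_ppq = 0.000000, Gamma_pqq = 0.000000, Gamma_qpp = 0.000000, Gamma_qpq = 0.000000, Gamma_qqq = 0.000000
  tau = 0.500000: gamma = (-0.479167, 0.437500), gamma' = (-0.583333, 0.750000); Gamma_ppp = 0.000000, Gamma_ppq = 0.000000, Gamma_pqq = 0.000000, Gamma_qpp = 0.000000, Gamma_qpq = 0.000000, Gamma_qqq = 0.000000
  tau = 0.750000: gamma = (-0.640625, 0.609375), gamma' = (-0.708333, 0.625000); Gamma_ppp = 0.000000, Gamma_ppq = 0.000000, Gamma_pqq = 0.000000, Gamma_qpp = 0.000000, Gamma_qpq = 0.000000, Gamma_qqq = 0.000000
  tau = 1.000000: gamma = (-0.833333, 0.750000), gamma' = (-0.833333, 0.500000); Gamma_ppp = 0.000000, Gamma_ppq = 0.000000, Gamma_pqq = 0.000000, Gamma_qpp = 0.000000, Gamma_qpq = 0.000000, Gamma_qqq = 0.000000
step 0: V^p = -2.0000, V^q = 2.0000
step 1: k1 = (0.000000, 0.000000), k2 = (0.000000, 0.000000), k3 = (0.000000, 0.000000), k4 = (0.000000, 0.000000); V <- V + (h/6)(k1 + 2k2 + 2k3 + k4): V^p = -2.0000, V^q = 2.0000
step 2: k1 = (0.000000, 0.000000), k2 = (0.000000, 0.000000), k3 = (0.000000, 0.000000), k4 = (0.000000, 0.000000); V <- V + (h/6)(k1 + 2k2 + 2k3 + k4): V^p = -2.0000, V^q = 2.0000


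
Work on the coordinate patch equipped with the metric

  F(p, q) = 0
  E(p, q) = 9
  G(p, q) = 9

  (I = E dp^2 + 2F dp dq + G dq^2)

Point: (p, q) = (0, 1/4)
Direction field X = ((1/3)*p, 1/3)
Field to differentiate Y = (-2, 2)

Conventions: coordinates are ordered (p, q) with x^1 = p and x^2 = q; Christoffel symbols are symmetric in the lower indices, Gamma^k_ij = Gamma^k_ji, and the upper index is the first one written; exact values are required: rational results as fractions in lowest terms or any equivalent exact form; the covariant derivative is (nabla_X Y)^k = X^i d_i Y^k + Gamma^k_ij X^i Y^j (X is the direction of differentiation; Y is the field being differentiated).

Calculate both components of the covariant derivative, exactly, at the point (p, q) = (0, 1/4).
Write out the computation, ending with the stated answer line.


E = 9, F = 0, G = 9 at the point
E_p = 0, E_q = 0, F_p = 0, F_q = 0, G_p = 0, G_q = 0
EG - F^2 = 81;  g^inv = (1/81) * [[9, 0], [0, 9]]
first-kind symbols [ij,l] = (1/2)(d_i g_jl + d_j g_il - d_l g_ij): [pp,p] = E_p/2 = 0, [pp,q] = F_p - E_q/2 = 0, [pq,p] = E_q/2 = 0, [pq,q] = G_p/2 = 0, [qq,p] = F_q - G_p/2 = 0, [qq,q] = G_q/2 = 0
Gamma^p_ij = (G*[ij,p] - F*[ij,q])/(EG - F^2), Gamma^q_ij = (E*[ij,q] - F*[ij,p])/(EG - F^2)
Gamma_ppp = 0, Gamma_ppq = 0, Gamma_pqq = 0, Gamma_qpp = 0, Gamma_qpq = 0, Gamma_qqq = 0
X = (0, 1/3), Y = (-2, 2) at the point

Answer: (nabla_X Y)^p = 0, (nabla_X Y)^q = 0


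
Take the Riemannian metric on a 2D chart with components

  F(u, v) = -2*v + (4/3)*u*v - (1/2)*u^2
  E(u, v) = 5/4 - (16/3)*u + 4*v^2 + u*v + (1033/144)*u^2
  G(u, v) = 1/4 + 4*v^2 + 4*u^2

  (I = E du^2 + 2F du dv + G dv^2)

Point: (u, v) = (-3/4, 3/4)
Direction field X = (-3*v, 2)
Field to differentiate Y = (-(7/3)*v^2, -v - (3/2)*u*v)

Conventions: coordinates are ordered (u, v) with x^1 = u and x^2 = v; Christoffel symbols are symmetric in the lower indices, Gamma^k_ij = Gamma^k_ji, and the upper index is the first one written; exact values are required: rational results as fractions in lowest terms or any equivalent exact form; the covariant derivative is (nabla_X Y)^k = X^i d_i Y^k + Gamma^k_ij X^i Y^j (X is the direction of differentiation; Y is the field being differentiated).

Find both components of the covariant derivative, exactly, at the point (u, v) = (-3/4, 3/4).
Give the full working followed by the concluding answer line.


E = 2809/256, F = -81/32, G = 19/4 at the point
E_u = -491/32, E_v = 21/4, F_u = 7/4, F_v = -3, G_u = -6, G_v = 6
EG - F^2 = 23405/512;  g^inv = (512/23405) * [[19/4, 81/32], [81/32, 2809/256]]
first-kind symbols [ij,l] = (1/2)(d_i g_jl + d_j g_il - d_l g_ij): [uu,u] = E_u/2 = -491/64, [uu,v] = F_u - E_v/2 = -7/8, [uv,u] = E_v/2 = 21/8, [uv,v] = G_u/2 = -3, [vv,u] = F_v - G_u/2 = 0, [vv,v] = G_v/2 = 3
Gamma^u_ij = (G*[ij,u] - F*[ij,v])/(EG - F^2), Gamma^v_ij = (E*[ij,v] - F*[ij,u])/(EG - F^2)
Gamma_uuu = -19792/23405, Gamma_uuv = 2496/23405, Gamma_uvv = 3888/23405, Gamma_vuu = -29717/46810, Gamma_vuv = -13452/23405, Gamma_vvv = 16854/23405
X = (-9/4, 2), Y = (-21/16, 3/32) at the point

Answer: (nabla_X Y)^u = -29501/3020, (nabla_X Y)^v = 258169/96640


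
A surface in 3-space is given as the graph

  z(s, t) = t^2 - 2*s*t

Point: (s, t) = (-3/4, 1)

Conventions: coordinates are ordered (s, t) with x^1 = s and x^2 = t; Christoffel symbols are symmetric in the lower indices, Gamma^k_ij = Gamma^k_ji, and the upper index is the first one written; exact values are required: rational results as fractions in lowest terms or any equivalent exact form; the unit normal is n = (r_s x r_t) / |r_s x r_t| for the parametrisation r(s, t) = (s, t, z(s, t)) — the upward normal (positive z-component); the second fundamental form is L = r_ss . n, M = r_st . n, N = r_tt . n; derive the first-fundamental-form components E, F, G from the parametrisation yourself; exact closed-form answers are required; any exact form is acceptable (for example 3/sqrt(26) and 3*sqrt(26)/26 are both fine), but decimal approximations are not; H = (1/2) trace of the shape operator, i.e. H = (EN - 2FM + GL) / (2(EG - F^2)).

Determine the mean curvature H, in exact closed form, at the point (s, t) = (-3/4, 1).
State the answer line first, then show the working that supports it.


Answer: H = -8*sqrt(69)/529

z_s = -2, z_t = 7/2, z_ss = 0, z_st = -2, z_tt = 2
E = 5, F = -7, G = 53/4; answer radicand W^2 = 69/4
unnormalised second-form numerators: l = 0, m = -2, n = 2; L = l/sqrt(69/4), and similarly M = m/sqrt(W^2), N = n/sqrt(W^2)
H = (E*n - 2*F*m + G*l) / (2*(EG - F^2)*sqrt(W^2)); E*n - 2*F*m + G*l = -18, EG - F^2 = 69/4, so H = (-12/23)/sqrt(69/4)


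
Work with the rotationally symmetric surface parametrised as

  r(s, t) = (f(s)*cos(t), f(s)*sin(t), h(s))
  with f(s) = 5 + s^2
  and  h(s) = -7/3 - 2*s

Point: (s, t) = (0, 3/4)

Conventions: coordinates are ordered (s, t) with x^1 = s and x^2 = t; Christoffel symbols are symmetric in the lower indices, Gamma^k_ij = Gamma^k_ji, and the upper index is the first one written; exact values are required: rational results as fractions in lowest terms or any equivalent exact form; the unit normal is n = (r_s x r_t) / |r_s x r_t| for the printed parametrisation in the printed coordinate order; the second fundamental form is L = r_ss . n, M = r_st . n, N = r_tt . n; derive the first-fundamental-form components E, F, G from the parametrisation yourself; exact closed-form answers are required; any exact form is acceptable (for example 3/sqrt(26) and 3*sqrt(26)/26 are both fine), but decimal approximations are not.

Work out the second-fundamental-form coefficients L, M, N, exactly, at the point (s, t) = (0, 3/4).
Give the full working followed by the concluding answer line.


f = 5, f' = 0, f'' = 2, h' = -2, h'' = 0
E = 4, F = 0, G = 25; answer radicand W^2 = 4
unnormalised second-form numerators: l = 4, m = 0, n = -10; L = l/sqrt(4), and similarly M = m/sqrt(W^2), N = n/sqrt(W^2)

Answer: L = 2, M = 0, N = -5


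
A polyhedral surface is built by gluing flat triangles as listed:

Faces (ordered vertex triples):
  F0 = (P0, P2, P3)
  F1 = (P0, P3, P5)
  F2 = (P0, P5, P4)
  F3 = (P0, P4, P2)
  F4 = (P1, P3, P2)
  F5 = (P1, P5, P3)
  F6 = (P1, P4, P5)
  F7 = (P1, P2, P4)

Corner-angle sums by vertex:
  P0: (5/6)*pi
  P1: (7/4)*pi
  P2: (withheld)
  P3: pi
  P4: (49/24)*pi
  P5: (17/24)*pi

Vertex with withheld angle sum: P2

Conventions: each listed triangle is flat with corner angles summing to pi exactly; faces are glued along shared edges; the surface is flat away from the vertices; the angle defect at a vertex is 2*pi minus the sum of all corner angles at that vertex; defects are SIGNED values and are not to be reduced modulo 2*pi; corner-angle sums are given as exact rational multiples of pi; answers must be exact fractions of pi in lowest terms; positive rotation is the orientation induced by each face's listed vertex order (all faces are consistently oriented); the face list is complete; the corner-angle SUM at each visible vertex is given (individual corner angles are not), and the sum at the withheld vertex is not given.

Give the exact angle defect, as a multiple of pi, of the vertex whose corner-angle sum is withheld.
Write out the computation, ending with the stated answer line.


V = 6, E = 12, F = 8; chi = V - E + F = 2
Gauss-Bonnet: total defect = 2*pi*chi = 4*pi; visible defects sum to (11/3)*pi

Answer: defect(P2) = pi/3


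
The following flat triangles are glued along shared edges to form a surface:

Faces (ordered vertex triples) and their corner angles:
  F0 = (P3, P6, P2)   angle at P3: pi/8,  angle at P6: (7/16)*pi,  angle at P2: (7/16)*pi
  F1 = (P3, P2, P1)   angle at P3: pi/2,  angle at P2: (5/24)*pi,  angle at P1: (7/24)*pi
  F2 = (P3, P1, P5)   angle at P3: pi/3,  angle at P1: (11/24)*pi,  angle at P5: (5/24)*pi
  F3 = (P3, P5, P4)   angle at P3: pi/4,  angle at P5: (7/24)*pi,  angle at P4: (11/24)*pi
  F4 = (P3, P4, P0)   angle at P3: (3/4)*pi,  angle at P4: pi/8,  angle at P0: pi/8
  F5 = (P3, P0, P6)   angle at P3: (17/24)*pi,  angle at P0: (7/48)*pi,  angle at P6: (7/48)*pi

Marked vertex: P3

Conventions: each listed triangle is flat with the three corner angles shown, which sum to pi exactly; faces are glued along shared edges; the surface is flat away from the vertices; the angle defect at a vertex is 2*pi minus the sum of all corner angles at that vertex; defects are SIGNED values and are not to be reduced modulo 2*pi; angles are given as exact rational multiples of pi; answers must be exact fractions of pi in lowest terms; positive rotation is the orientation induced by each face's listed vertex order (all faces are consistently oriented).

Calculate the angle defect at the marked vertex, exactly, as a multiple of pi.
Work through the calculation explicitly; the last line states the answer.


Sum of corner angles at P3: (8/3)*pi
defect = 2*pi - (8/3)*pi

Answer: defect(P3) = (-2/3)*pi


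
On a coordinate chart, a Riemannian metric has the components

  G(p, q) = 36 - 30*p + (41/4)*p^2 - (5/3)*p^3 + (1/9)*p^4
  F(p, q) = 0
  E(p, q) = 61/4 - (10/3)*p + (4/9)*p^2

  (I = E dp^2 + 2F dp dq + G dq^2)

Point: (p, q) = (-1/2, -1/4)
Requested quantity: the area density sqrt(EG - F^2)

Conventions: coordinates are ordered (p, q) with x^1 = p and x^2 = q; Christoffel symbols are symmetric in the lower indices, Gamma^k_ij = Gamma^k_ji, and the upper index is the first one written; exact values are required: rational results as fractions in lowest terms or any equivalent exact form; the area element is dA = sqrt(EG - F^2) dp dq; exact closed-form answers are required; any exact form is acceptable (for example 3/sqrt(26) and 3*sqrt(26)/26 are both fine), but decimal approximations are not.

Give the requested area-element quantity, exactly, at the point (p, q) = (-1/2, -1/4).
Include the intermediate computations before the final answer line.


E = 613/36, F = 0, G = 484/9; EG - F^2 = 74173/81

Answer: sqrt(EG - F^2) = 11*sqrt(613)/9


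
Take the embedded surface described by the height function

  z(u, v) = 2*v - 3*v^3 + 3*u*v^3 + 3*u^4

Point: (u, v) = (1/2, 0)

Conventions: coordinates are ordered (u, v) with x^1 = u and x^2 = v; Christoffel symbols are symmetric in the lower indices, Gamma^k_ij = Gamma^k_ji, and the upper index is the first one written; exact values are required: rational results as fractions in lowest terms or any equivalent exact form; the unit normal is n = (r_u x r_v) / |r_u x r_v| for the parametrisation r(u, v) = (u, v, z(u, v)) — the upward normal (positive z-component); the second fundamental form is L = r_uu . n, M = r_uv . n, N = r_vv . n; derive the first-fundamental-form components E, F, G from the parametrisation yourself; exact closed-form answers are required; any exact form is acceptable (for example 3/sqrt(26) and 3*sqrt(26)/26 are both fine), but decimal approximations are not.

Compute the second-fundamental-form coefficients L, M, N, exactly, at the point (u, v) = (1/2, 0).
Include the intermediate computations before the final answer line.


z_u = 3/2, z_v = 2, z_uu = 9, z_uv = 0, z_vv = 0
E = 13/4, F = 3, G = 5; answer radicand W^2 = 29/4
unnormalised second-form numerators: l = 9, m = 0, n = 0; L = l/sqrt(29/4), and similarly M = m/sqrt(W^2), N = n/sqrt(W^2)

Answer: L = 18*sqrt(29)/29, M = 0, N = 0


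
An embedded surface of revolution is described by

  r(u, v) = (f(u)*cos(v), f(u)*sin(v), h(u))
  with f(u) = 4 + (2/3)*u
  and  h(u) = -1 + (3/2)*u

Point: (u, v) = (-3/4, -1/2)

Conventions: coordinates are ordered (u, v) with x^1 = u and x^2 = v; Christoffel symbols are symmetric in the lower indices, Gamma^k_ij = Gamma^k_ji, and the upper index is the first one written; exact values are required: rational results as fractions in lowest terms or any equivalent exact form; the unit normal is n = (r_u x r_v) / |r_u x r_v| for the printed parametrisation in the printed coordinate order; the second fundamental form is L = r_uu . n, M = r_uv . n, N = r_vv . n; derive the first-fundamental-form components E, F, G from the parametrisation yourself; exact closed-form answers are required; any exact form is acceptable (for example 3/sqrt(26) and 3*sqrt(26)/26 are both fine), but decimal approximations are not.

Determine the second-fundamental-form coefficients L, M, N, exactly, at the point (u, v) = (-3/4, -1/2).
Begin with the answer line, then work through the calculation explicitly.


Answer: L = 0, M = 0, N = 63*sqrt(97)/194

f = 7/2, f' = 2/3, f'' = 0, h' = 3/2, h'' = 0
E = 97/36, F = 0, G = 49/4; answer radicand W^2 = 97/36
unnormalised second-form numerators: l = 0, m = 0, n = 21/4; L = l/sqrt(97/36), and similarly M = m/sqrt(W^2), N = n/sqrt(W^2)


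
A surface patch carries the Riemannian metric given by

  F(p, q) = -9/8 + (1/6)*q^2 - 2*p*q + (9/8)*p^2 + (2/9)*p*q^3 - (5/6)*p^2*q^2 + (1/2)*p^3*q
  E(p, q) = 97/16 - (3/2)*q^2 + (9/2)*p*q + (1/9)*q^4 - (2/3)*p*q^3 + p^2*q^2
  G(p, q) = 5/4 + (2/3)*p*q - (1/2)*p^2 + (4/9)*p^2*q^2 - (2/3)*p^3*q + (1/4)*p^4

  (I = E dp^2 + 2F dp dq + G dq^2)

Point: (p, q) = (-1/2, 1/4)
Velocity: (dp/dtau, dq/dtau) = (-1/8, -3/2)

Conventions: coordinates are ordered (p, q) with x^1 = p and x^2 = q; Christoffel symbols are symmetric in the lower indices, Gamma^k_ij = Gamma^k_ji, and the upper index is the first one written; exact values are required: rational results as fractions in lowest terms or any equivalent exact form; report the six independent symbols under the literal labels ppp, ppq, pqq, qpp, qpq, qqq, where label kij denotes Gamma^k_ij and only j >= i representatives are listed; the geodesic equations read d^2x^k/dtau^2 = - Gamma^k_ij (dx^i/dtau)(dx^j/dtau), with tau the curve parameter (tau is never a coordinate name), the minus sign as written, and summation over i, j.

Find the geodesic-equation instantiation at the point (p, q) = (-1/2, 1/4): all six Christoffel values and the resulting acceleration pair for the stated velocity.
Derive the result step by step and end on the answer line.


E = 12505/2304, F = -707/1152, G = 625/576 at the point
E_p = 101/96, E_q = -101/36, F_p = -425/288, F_q = 43/48, G_p = 7/18, G_q = -7/36
EG - F^2 = 12701/2304;  g^inv = (2304/12701) * [[625/576, 707/1152], [707/1152, 12505/2304]]
first-kind symbols [ij,l] = (1/2)(d_i g_jl + d_j g_il - d_l g_ij): [pp,p] = E_p/2 = 101/192, [pp,q] = F_p - E_q/2 = -7/96, [pq,p] = E_q/2 = -101/72, [pq,q] = G_p/2 = 7/36, [qq,p] = F_q - G_p/2 = 101/144, [qq,q] = G_q/2 = -7/72
Gamma^p_ij = (G*[ij,p] - F*[ij,q])/(EG - F^2), Gamma^q_ij = (E*[ij,q] - F*[ij,p])/(EG - F^2)
Gamma_ppp = 1212/12701, Gamma_ppq = -3232/12701, Gamma_pqq = 1616/12701, Gamma_qpp = -168/12701, Gamma_qpq = 448/12701, Gamma_qqq = -224/12701
d^2p/dtau^2 = -(Gamma_ppp*(-1/8)^2 + 2*Gamma_ppq*(-1/8)*(-3/2) + Gamma_pqq*(-3/2)^2) = -39087/203216
d^2q/dtau^2 = -(Gamma_qpp*(-1/8)^2 + 2*Gamma_qpq*(-1/8)*(-3/2) + Gamma_qqq*(-3/2)^2) = 2709/101608

Answer: Gamma_ppp = 1212/12701, Gamma_ppq = -3232/12701, Gamma_pqq = 1616/12701, Gamma_qpp = -168/12701, Gamma_qpq = 448/12701, Gamma_qqq = -224/12701; accelerations (d^2p/dtau^2, d^2q/dtau^2) = (-39087/203216, 2709/101608)


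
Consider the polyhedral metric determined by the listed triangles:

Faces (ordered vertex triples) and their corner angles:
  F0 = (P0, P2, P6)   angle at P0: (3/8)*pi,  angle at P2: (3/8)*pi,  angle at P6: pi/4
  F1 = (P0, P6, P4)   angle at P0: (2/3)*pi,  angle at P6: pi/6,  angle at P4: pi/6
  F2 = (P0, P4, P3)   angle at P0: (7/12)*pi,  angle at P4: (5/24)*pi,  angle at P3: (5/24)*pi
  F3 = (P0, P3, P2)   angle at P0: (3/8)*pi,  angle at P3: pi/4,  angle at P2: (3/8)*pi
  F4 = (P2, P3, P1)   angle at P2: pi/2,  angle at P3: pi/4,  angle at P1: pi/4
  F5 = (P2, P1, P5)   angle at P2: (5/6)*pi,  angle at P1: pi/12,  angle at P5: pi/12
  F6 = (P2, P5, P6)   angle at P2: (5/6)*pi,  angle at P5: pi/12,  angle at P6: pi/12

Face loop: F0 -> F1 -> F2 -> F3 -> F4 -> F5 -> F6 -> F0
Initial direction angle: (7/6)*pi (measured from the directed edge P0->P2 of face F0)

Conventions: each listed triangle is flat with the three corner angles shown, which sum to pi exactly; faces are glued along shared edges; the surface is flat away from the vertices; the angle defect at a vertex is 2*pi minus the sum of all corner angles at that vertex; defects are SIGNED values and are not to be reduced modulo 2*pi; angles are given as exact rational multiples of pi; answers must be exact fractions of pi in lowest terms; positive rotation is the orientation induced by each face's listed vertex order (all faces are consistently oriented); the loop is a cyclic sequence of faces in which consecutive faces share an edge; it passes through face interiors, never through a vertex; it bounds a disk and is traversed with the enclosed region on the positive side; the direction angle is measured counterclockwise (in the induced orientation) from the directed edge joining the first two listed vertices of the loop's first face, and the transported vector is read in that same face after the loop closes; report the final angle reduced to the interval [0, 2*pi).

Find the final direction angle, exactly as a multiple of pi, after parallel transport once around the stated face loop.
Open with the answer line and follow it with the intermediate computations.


Answer: final direction angle = pi/4

enclosed vertex P0: corner angles sum to 2*pi, defect = 2*pi - 2*pi = 0
enclosed vertex P2: corner angles sum to (35/12)*pi, defect = 2*pi - (35/12)*pi = (-11/12)*pi
adding the enclosed defects to the starting angle (mod 2*pi, induced orientation) gives the holonomy
final angle = (7/6)*pi - (11/12)*pi = pi/4 (mod 2*pi)


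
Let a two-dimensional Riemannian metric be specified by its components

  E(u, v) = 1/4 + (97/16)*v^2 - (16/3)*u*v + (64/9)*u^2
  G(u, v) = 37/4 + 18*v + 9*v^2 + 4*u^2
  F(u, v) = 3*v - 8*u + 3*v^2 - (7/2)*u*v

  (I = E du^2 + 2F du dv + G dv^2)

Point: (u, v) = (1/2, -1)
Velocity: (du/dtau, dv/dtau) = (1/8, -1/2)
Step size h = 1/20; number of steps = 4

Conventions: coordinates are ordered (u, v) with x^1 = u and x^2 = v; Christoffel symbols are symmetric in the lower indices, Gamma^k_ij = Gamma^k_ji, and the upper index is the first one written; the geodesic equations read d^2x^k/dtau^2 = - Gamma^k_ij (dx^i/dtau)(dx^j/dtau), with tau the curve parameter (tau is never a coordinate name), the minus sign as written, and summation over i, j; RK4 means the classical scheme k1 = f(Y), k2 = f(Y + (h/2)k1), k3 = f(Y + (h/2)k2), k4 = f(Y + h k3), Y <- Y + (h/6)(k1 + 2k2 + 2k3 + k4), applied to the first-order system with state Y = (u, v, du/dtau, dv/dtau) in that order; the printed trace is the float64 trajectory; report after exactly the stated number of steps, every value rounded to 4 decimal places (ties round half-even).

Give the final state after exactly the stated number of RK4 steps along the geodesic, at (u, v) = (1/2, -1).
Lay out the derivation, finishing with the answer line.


f(Y) = (du/dtau, dv/dtau, -Gamma^u_ij Y'^i Y'^j, -Gamma^v_ij Y'^i Y'^j) with the Gammas evaluated at the stage position; h = 0.050000; intermediate values shown to 6 dp
step 0: u = 0.5000, v = -1.0000, du/dtau = 0.1250, dv/dtau = -0.5000
step 1:
  k1: at (u, v) = (0.500000, -1.000000), (du/dtau, dv/dtau) = (0.125000, -0.500000); Gamma_uuu = 1.704908, Gamma_uuv = -0.565956, Gamma_uvv = -1.006420, Gamma_vuu = 5.385501, Gamma_vuv = 0.581280, Gamma_vvv = -1.811555; k1 = (0.125000, -0.500000, 0.154221, 0.441400)
  k2: at (u, v) = (0.503125, -1.012500), (du/dtau, dv/dtau) = (0.128856, -0.488965); Gamma_uuu = 1.618073, Gamma_uuv = -0.556217, Gamma_uvv = -0.986855, Gamma_vuu = 5.213884, Gamma_vuv = 0.622299, Gamma_vvv = -1.809896; k2 = (0.128856, -0.488965, 0.138988, 0.424569)
  k3: at (u, v) = (0.503221, -1.012224), (du/dtau, dv/dtau) = (0.128475, -0.489386); Gamma_uuu = 1.619716, Gamma_uuv = -0.556287, Gamma_uvv = -0.987249, Gamma_vuu = 5.215777, Gamma_vuv = 0.621545, Gamma_vvv = -1.809529; k3 = (0.128475, -0.489386, 0.139758, 0.425447)
  k4: at (u, v) = (0.506424, -1.024469), (du/dtau, dv/dtau) = (0.131988, -0.478728); Gamma_uuu = 1.539378, Gamma_uuv = -0.548306, Gamma_uvv = -0.967636, Gamma_vuu = 5.051726, Gamma_vuv = 0.656525, Gamma_vvv = -1.803426; k4 = (0.131988, -0.478728, 0.125655, 0.408271)
  Y <- Y + (h/6)(k1 + 2k2 + 2k3 + k4): u = 0.5064, v = -1.0245, du/dtau = 0.1320, dv/dtau = -0.4788
step 2:
  k1: at (u, v) = (0.506430, -1.024462), (du/dtau, dv/dtau) = (0.131978, -0.478752); Gamma_uuu = 1.539415, Gamma_uuv = -0.548304, Gamma_uvv = -0.967645, Gamma_vuu = 5.051732, Gamma_vuv = 0.656508, Gamma_vvv = -1.803407; k1 = (0.131978, -0.478752, 0.125685, 0.408319)
  k2: at (u, v) = (0.509730, -1.036431), (du/dtau, dv/dtau) = (0.135120, -0.468545); Gamma_uuu = 1.465298, Gamma_uuv = -0.541780, Gamma_uvv = -0.948228, Gamma_vuu = 4.895328, Gamma_vuv = 0.686094, Gamma_vvv = -1.793568; k2 = (0.135120, -0.468545, 0.112816, 0.391246)
  k3: at (u, v) = (0.509808, -1.036176), (du/dtau, dv/dtau) = (0.134798, -0.468971); Gamma_uuu = 1.466684, Gamma_uuv = -0.541806, Gamma_uvv = -0.948607, Gamma_vuu = 4.897115, Gamma_vuv = 0.685537, Gamma_vvv = -1.793389; k3 = (0.134798, -0.468971, 0.113478, 0.392118)
  k4: at (u, v) = (0.513170, -1.047910), (du/dtau, dv/dtau) = (0.137652, -0.459147); Gamma_uuu = 1.398059, Gamma_uuv = -0.536458, Gamma_uvv = -0.929502, Gamma_vuu = 4.748150, Gamma_vuv = 0.710570, Gamma_vvv = -1.780677; k4 = (0.137652, -0.459147, 0.101652, 0.375246)
  Y <- Y + (h/6)(k1 + 2k2 + 2k3 + k4): u = 0.5132, v = -1.0479, du/dtau = 0.1376, dv/dtau = -0.4592
step 3:
  k1: at (u, v) = (0.513176, -1.047903), (du/dtau, dv/dtau) = (0.137644, -0.459167); Gamma_uuu = 1.398095, Gamma_uuv = -0.536457, Gamma_uvv = -0.929512, Gamma_vuu = 4.748170, Gamma_vuv = 0.710556, Gamma_vvv = -1.780664; k1 = (0.137644, -0.459167, 0.101675, 0.375283)
  k2: at (u, v) = (0.516617, -1.059382), (du/dtau, dv/dtau) = (0.140186, -0.449785); Gamma_uuu = 1.334716, Gamma_uuv = -0.532076, Gamma_uvv = -0.910874, Gamma_vuu = 4.606578, Gamma_vuv = 0.731528, Gamma_vvv = -1.765578; k2 = (0.140186, -0.449785, 0.090947, 0.358909)
  k3: at (u, v) = (0.516681, -1.059148), (du/dtau, dv/dtau) = (0.139918, -0.450194); Gamma_uuu = 1.335875, Gamma_uuv = -0.532075, Gamma_uvv = -0.911225, Gamma_vuu = 4.608211, Gamma_vuv = 0.731126, Gamma_vvv = -1.765528; k3 = (0.139918, -0.450194, 0.091499, 0.359720)
  k4: at (u, v) = (0.520172, -1.070413), (du/dtau, dv/dtau) = (0.142219, -0.441181); Gamma_uuu = 1.277093, Gamma_uuv = -0.528474, Gamma_uvv = -0.893087, Gamma_vuu = 4.473591, Gamma_vuv = 0.748684, Gamma_vvv = -1.748666; k4 = (0.142219, -0.441181, 0.081682, 0.343828)
  Y <- Y + (h/6)(k1 + 2k2 + 2k3 + k4): u = 0.5202, v = -1.0704, du/dtau = 0.1422, dv/dtau = -0.4412
step 4:
  k1: at (u, v) = (0.520177, -1.070406), (du/dtau, dv/dtau) = (0.142213, -0.441197); Gamma_uuu = 1.277125, Gamma_uuv = -0.528472, Gamma_uvv = -0.893097, Gamma_vuu = 4.473615, Gamma_vuv = 0.748673, Gamma_vvv = -1.748658; k1 = (0.142213, -0.441197, 0.081700, 0.343857)
  k2: at (u, v) = (0.523732, -1.081435), (du/dtau, dv/dtau) = (0.144255, -0.432601); Gamma_uuu = 1.222729, Gamma_uuv = -0.525507, Gamma_uvv = -0.875554, Gamma_vuu = 4.345825, Gamma_vuv = 0.763186, Gamma_vvv = -1.730368; k2 = (0.144255, -0.432601, 0.072821, 0.328645)
  k3: at (u, v) = (0.523783, -1.081221), (du/dtau, dv/dtau) = (0.144033, -0.432981); Gamma_uuu = 1.223695, Gamma_uuv = -0.525490, Gamma_uvv = -0.875871, Gamma_vuu = 4.347289, Gamma_vuv = 0.762902, Gamma_vvv = -1.730402; k3 = (0.144033, -0.432981, 0.073272, 0.329370)
  k4: at (u, v) = (0.527378, -1.092055), (du/dtau, dv/dtau) = (0.145876, -0.424728); Gamma_uuu = 1.173132, Gamma_uuv = -0.523038, Gamma_uvv = -0.858909, Gamma_vuu = 4.225851, Gamma_vuv = 0.774860, Gamma_vvv = -1.711090; k4 = (0.145876, -0.424728, 0.065165, 0.314762)
  Y <- Y + (h/6)(k1 + 2k2 + 2k3 + k4): u = 0.5274, v = -1.0920, du/dtau = 0.1459, dv/dtau = -0.4247

Answer: u = 0.5274, v = -1.0920, du/dtau = 0.1459, dv/dtau = -0.4247


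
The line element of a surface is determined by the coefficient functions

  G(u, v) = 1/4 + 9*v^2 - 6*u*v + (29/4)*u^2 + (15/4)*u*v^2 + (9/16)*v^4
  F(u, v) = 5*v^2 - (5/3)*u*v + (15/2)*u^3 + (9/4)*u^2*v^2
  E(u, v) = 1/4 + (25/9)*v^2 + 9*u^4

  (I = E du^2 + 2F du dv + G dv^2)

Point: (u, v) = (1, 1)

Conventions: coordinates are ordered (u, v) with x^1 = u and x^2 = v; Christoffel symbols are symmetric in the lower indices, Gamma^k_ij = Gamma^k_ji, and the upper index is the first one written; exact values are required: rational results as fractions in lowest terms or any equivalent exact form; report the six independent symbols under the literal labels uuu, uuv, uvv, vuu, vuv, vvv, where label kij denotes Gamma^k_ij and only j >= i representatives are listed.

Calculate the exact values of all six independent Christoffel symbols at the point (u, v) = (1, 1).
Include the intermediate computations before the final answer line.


E = 433/36, F = 157/12, G = 237/16 at the point
E_u = 36, E_v = 50/9, F_u = 76/3, F_v = 77/6, G_u = 49/4, G_v = 87/4
EG - F^2 = 4025/576;  g^inv = (576/4025) * [[237/16, -157/12], [-157/12, 433/36]]
first-kind symbols [ij,l] = (1/2)(d_i g_jl + d_j g_il - d_l g_ij): [uu,u] = E_u/2 = 18, [uu,v] = F_u - E_v/2 = 203/9, [uv,u] = E_v/2 = 25/9, [uv,v] = G_u/2 = 49/8, [vv,u] = F_v - G_u/2 = 161/24, [vv,v] = G_v/2 = 87/8
Gamma^u_ij = (G*[ij,u] - F*[ij,v])/(EG - F^2), Gamma^v_ij = (E*[ij,v] - F*[ij,u])/(EG - F^2)

Answer: Gamma_uuu = -49208/12075, Gamma_uuv = -22458/4025, Gamma_uvv = -49437/8050, Gamma_vuu = 185552/36225, Gamma_vuv = 64502/12075, Gamma_vvv = 24788/4025


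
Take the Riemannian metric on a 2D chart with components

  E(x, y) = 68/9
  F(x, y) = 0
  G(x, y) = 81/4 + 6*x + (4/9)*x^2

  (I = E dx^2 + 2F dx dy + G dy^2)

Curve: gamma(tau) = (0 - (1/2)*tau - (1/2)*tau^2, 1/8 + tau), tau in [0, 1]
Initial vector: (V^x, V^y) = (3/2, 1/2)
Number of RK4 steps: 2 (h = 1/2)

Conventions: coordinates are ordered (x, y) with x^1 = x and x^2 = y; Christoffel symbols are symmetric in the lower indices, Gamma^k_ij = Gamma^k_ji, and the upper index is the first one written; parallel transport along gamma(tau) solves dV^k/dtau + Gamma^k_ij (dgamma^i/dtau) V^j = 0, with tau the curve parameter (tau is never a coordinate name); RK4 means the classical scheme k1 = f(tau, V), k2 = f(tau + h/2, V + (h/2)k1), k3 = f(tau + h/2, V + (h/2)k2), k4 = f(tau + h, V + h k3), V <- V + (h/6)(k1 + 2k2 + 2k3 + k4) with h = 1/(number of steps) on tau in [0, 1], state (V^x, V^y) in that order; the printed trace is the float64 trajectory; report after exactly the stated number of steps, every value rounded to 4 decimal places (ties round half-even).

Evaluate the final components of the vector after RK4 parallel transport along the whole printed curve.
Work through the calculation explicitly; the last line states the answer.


gamma'(tau) = (-1/2 - tau, 1); f(tau, V)^k = -Gamma^k_ij(gamma(tau)) gamma'^i(tau) V^j; h = 1/2; intermediate values shown to 6 dp
curve data and Christoffel symbols at the stage parameters:
  tau = 0.000000: gamma = (0.000000, 0.125000), gamma' = (-0.500000, 1.000000); Gamma_xxx = 0.000000, Gamma_xxy = 0.000000, Gamma_xyy = -0.397059, Gamma_yxx = 0.000000, Gamma_yxy = 0.148148, Gamma_yyy = 0.000000
  tau = 0.250000: gamma = (-0.156250, 0.375000), gamma' = (-0.750000, 1.000000); Gamma_xxx = 0.000000, Gamma_xxy = 0.000000, Gamma_xyy = -0.387868, Gamma_yxx = 0.000000, Gamma_yxy = 0.151659, Gamma_yyy = 0.000000
  tau = 0.500000: gamma = (-0.375000, 0.625000), gamma' = (-1.000000, 1.000000); Gamma_xxx = 0.000000, Gamma_xxy = 0.000000, Gamma_xyy = -0.375000, Gamma_yxx = 0.000000, Gamma_yxy = 0.156863, Gamma_yyy = 0.000000
  tau = 0.750000: gamma = (-0.656250, 0.875000), gamma' = (-1.250000, 1.000000); Gamma_xxx = 0.000000, Gamma_xxy = 0.000000, Gamma_xyy = -0.358456, Gamma_yxx = 0.000000, Gamma_yxy = 0.164103, Gamma_yyy = 0.000000
  tau = 1.000000: gamma = (-1.000000, 1.125000), gamma' = (-1.500000, 1.000000); Gamma_xxx = 0.000000, Gamma_xxy = 0.000000, Gamma_xyy = -0.338235, Gamma_yxx = 0.000000, Gamma_yxy = 0.173913, Gamma_yyy = 0.000000
step 0: V^x = 1.5000, V^y = 0.5000
step 1: k1 = (0.198529, -0.185185), k2 = (0.175977, -0.183409), k3 = (0.176149, -0.182504), k4 = (0.153281, -0.184992); V <- V + (h/6)(k1 + 2k2 + 2k3 + k4): V^x = 1.5880, V^y = 0.4082
step 2: k1 = (0.153062, -0.185073), k2 = (0.129725, -0.192640), k3 = (0.129046, -0.192070), k4 = (0.105574, -0.205971); V <- V + (h/6)(k1 + 2k2 + 2k3 + k4): V^x = 1.6527, V^y = 0.3115

Answer: V^x = 1.6527, V^y = 0.3115


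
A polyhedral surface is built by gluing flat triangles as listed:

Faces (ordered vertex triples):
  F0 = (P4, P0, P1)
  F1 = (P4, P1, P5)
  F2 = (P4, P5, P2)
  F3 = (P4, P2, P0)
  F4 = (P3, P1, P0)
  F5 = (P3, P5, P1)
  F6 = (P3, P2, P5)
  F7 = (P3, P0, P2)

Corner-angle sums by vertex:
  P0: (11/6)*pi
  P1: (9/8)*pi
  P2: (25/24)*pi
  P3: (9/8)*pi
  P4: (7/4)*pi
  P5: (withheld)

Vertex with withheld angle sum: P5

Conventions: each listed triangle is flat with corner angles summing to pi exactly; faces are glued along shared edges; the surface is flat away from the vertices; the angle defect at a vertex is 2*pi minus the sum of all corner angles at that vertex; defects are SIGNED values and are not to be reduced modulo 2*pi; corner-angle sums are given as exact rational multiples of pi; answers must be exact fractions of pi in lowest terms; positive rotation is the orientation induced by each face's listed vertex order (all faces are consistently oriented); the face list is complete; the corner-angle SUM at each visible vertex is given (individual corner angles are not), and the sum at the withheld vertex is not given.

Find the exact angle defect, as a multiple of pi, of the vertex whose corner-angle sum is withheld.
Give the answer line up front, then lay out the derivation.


Answer: defect(P5) = (7/8)*pi

V = 6, E = 12, F = 8; chi = V - E + F = 2
Gauss-Bonnet: total defect = 2*pi*chi = 4*pi; visible defects sum to (25/8)*pi


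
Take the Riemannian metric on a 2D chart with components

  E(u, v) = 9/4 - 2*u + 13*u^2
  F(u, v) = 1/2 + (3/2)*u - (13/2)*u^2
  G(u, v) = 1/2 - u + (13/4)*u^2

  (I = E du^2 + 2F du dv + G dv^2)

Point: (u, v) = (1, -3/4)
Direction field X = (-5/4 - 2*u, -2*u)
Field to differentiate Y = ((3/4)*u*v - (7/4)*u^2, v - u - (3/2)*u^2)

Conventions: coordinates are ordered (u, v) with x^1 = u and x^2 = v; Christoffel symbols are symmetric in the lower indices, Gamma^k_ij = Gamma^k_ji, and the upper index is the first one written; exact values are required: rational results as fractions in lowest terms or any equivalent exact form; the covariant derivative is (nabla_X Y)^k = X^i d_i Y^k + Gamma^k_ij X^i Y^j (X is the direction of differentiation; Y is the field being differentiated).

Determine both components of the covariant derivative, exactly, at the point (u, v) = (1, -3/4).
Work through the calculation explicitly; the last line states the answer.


E = 53/4, F = -9/2, G = 11/4 at the point
E_u = 24, E_v = 0, F_u = -23/2, F_v = 0, G_u = 11/2, G_v = 0
EG - F^2 = 259/16;  g^inv = (16/259) * [[11/4, 9/2], [9/2, 53/4]]
first-kind symbols [ij,l] = (1/2)(d_i g_jl + d_j g_il - d_l g_ij): [uu,u] = E_u/2 = 12, [uu,v] = F_u - E_v/2 = -23/2, [uv,u] = E_v/2 = 0, [uv,v] = G_u/2 = 11/4, [vv,u] = F_v - G_u/2 = -11/4, [vv,v] = G_v/2 = 0
Gamma^u_ij = (G*[ij,u] - F*[ij,v])/(EG - F^2), Gamma^v_ij = (E*[ij,v] - F*[ij,u])/(EG - F^2)
Gamma_uuu = -300/259, Gamma_uuv = 198/259, Gamma_uvv = -121/259, Gamma_vuu = -1574/259, Gamma_vuv = 583/259, Gamma_vvv = -198/259
X = (-13/4, -2), Y = (-37/16, -13/4) at the point

Answer: (nabla_X Y)^u = 191811/16576, (nabla_X Y)^v = -45225/8288


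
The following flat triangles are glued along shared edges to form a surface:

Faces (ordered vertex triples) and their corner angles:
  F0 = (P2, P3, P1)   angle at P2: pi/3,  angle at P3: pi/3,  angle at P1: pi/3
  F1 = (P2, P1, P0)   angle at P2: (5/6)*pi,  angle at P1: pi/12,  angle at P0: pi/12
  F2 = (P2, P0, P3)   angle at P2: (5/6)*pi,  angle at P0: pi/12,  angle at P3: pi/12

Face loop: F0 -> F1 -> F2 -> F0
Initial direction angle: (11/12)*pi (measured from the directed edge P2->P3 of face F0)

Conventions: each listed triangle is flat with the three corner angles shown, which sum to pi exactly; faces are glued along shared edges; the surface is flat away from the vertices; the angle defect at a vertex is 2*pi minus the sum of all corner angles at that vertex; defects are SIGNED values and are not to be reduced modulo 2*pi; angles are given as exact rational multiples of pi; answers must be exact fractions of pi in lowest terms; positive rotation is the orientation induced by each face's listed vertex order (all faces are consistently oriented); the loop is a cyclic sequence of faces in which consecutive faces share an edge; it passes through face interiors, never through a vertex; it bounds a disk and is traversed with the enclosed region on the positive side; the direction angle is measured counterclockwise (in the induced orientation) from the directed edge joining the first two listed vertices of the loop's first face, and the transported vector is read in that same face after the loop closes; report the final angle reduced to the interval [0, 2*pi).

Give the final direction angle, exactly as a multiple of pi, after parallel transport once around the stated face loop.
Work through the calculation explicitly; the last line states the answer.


enclosed vertex P2: corner angles sum to 2*pi, defect = 2*pi - 2*pi = 0
the final direction is the initial angle plus the enclosed defects, taken mod 2*pi in the induced orientation
final angle = (11/12)*pi + 0 = (11/12)*pi (mod 2*pi)

Answer: final direction angle = (11/12)*pi
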